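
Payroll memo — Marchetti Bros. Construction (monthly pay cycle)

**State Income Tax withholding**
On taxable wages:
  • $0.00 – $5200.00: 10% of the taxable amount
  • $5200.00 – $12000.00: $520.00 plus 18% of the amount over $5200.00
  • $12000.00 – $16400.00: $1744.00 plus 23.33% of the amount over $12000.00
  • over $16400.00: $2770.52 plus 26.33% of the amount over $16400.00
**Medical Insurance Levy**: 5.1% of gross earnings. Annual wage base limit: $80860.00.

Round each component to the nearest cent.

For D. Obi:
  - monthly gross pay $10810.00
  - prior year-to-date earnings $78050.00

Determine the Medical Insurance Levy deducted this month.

$143.31

Medical Insurance Levy: cap $80860.00 − YTD $78050.00 = $2810.00 subject; 5.1% × $2810.00 = $143.31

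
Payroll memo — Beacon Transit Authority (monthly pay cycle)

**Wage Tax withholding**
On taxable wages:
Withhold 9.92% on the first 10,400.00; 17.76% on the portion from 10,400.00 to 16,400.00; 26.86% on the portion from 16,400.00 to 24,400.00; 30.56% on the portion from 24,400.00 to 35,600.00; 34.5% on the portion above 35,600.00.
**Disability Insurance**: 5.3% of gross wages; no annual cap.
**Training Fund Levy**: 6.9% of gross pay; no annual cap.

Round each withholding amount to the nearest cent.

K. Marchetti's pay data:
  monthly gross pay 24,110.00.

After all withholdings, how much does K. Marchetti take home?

Wage Tax: taxable = 24,110.00
  2,097.28 + 26.86% × (24,110.00 − 16,400.00) = 2,097.28 + 26.86% × 7,710.00 = 4,168.19
Disability Insurance: 5.3% × 24,110.00 = 1,277.83
Training Fund Levy: 6.9% × 24,110.00 = 1,663.59
Total withheld: 4,168.19 + 1,277.83 + 1,663.59 = 7,109.61
Net pay: 24,110.00 − 7,109.61 = 17,000.39

17,000.39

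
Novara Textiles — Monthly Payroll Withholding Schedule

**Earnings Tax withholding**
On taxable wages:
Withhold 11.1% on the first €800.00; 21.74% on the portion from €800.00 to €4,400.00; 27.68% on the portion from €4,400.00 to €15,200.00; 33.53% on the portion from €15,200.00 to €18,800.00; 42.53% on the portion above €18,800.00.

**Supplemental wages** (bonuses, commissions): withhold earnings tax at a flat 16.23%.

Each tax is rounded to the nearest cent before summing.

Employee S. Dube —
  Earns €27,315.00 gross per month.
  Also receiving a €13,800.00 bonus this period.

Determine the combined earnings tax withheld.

Earnings Tax: taxable = €27,315.00
  €5,067.96 + 42.53% × (€27,315.00 − €18,800.00) = €5,067.96 + 42.53% × €8,515.00 = €8,689.39
Supplemental (16.23% flat on bonus): 16.23% × €13,800.00 = €2,239.74
Total earnings tax: €8,689.39 + €2,239.74 = €10,929.13

€10,929.13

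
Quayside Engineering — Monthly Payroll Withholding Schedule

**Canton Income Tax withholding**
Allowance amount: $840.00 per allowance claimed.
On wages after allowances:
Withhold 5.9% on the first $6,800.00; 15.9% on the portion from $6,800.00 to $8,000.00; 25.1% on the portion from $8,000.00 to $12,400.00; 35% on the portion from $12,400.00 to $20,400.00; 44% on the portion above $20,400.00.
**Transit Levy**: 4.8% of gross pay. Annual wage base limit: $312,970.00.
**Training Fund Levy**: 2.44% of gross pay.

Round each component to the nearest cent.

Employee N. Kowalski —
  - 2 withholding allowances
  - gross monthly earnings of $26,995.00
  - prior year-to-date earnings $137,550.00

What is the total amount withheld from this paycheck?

$8,613.44

Canton Income Tax: taxable = $26,995.00 − 2×$840.00 = $25,315.00
  $4,496.40 + 44% × ($25,315.00 − $20,400.00) = $4,496.40 + 44% × $4,915.00 = $6,659.00
Transit Levy: 4.8% × $26,995.00 = $1,295.76
Training Fund Levy: 2.44% × $26,995.00 = $658.68
Total: $6,659.00 + $1,295.76 + $658.68 = $8,613.44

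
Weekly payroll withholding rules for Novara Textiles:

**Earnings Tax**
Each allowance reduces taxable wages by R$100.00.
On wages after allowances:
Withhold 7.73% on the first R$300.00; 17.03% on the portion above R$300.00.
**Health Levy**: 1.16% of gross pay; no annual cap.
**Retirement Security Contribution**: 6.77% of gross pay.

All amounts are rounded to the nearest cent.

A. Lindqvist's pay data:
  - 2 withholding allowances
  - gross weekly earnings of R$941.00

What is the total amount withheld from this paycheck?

R$172.92

Earnings Tax: taxable = R$941.00 − 2×R$100.00 = R$741.00
  R$23.19 + 17.03% × (R$741.00 − R$300.00) = R$23.19 + 17.03% × R$441.00 = R$98.29
Health Levy: 1.16% × R$941.00 = R$10.92
Retirement Security Contribution: 6.77% × R$941.00 = R$63.71
Total: R$98.29 + R$10.92 + R$63.71 = R$172.92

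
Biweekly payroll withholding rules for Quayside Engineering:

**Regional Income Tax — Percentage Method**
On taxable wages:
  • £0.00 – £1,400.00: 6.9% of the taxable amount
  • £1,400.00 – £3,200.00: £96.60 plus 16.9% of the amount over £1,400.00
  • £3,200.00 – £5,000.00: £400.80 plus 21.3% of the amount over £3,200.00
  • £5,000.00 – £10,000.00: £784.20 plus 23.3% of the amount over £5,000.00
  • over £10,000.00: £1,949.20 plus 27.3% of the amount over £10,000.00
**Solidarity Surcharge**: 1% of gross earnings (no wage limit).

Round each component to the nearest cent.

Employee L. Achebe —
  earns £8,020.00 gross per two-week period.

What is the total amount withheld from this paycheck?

Regional Income Tax: taxable = £8,020.00
  £784.20 + 23.3% × (£8,020.00 − £5,000.00) = £784.20 + 23.3% × £3,020.00 = £1,487.86
Solidarity Surcharge: 1% × £8,020.00 = £80.20
Total: £1,487.86 + £80.20 = £1,568.06

£1,568.06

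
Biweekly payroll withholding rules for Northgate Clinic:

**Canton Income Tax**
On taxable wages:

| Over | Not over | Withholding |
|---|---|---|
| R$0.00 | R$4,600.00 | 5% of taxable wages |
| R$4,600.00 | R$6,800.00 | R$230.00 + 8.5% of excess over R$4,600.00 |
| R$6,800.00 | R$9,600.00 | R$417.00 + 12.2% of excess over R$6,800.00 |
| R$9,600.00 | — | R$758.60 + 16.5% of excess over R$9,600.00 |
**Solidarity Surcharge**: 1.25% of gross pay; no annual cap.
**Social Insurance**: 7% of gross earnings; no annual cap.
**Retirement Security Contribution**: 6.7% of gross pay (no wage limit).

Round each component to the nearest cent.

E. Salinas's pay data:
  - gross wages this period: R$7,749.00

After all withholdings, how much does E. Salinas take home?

Canton Income Tax: taxable = R$7,749.00
  R$417.00 + 12.2% × (R$7,749.00 − R$6,800.00) = R$417.00 + 12.2% × R$949.00 = R$532.78
Solidarity Surcharge: 1.25% × R$7,749.00 = R$96.86
Social Insurance: 7% × R$7,749.00 = R$542.43
Retirement Security Contribution: 6.7% × R$7,749.00 = R$519.18
Total withheld: R$532.78 + R$96.86 + R$542.43 + R$519.18 = R$1,691.25
Net pay: R$7,749.00 − R$1,691.25 = R$6,057.75

R$6,057.75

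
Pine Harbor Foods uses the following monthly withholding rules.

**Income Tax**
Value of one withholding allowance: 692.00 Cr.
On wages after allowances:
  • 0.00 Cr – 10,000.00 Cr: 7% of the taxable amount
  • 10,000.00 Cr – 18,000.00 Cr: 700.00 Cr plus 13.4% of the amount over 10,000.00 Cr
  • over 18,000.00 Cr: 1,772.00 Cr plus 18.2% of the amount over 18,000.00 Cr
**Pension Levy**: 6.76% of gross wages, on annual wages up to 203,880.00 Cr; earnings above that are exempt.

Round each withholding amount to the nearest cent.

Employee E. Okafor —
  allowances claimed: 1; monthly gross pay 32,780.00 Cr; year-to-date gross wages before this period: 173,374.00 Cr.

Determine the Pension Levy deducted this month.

2,062.21 Cr

Pension Levy: cap 203,880.00 Cr − YTD 173,374.00 Cr = 30,506.00 Cr subject; 6.76% × 30,506.00 Cr = 2,062.21 Cr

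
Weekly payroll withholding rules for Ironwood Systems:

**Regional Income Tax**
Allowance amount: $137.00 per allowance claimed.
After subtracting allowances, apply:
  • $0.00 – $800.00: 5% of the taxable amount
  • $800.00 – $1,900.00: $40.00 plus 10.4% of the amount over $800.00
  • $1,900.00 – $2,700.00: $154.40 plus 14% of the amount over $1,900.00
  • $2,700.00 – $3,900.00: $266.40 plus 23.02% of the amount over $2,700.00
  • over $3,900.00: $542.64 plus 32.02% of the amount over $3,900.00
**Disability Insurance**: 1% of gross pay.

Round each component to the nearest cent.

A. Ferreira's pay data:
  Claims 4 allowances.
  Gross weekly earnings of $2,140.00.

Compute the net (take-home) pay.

Regional Income Tax: taxable = $2,140.00 − 4×$137.00 = $1,592.00
  $40.00 + 10.4% × ($1,592.00 − $800.00) = $40.00 + 10.4% × $792.00 = $122.37
Disability Insurance: 1% × $2,140.00 = $21.40
Total withheld: $122.37 + $21.40 = $143.77
Net pay: $2,140.00 − $143.77 = $1,996.23

$1,996.23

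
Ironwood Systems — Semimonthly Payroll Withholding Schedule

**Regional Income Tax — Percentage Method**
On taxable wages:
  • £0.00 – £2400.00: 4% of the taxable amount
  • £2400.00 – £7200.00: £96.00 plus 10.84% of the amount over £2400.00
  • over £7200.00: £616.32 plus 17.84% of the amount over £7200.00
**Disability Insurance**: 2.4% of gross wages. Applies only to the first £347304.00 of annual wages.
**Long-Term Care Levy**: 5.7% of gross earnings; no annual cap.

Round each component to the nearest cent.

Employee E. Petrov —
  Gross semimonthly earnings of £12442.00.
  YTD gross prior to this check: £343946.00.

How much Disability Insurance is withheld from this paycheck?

Disability Insurance: cap £347304.00 − YTD £343946.00 = £3358.00 subject; 2.4% × £3358.00 = £80.59

£80.59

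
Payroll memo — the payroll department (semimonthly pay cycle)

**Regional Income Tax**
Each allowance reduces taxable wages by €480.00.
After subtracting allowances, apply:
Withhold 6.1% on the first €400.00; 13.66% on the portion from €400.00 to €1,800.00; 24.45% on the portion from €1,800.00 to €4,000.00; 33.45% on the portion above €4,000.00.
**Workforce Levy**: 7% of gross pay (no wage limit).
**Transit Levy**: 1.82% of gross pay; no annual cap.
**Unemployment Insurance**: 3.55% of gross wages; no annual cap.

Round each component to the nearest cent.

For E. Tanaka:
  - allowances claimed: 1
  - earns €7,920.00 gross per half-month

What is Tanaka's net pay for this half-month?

€5,036.08

Regional Income Tax: taxable = €7,920.00 − 1×€480.00 = €7,440.00
  €753.54 + 33.45% × (€7,440.00 − €4,000.00) = €753.54 + 33.45% × €3,440.00 = €1,904.22
Workforce Levy: 7% × €7,920.00 = €554.40
Transit Levy: 1.82% × €7,920.00 = €144.14
Unemployment Insurance: 3.55% × €7,920.00 = €281.16
Total withheld: €1,904.22 + €554.40 + €144.14 + €281.16 = €2,883.92
Net pay: €7,920.00 − €2,883.92 = €5,036.08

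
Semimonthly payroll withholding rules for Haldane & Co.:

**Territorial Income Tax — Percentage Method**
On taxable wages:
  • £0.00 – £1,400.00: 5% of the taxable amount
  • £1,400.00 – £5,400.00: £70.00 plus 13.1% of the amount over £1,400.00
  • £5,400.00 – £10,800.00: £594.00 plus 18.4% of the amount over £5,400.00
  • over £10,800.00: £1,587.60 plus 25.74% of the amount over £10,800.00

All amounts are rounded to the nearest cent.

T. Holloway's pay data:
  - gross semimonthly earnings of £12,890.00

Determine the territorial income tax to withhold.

£2,125.57

Territorial Income Tax: taxable = £12,890.00
  £1,587.60 + 25.74% × (£12,890.00 − £10,800.00) = £1,587.60 + 25.74% × £2,090.00 = £2,125.57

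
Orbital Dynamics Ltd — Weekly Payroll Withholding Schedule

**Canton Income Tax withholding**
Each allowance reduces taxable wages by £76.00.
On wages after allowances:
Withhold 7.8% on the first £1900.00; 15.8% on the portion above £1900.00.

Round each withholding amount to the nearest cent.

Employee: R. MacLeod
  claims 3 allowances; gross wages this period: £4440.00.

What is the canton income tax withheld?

Canton Income Tax: taxable = £4440.00 − 3×£76.00 = £4212.00
  £148.20 + 15.8% × (£4212.00 − £1900.00) = £148.20 + 15.8% × £2312.00 = £513.50

£513.50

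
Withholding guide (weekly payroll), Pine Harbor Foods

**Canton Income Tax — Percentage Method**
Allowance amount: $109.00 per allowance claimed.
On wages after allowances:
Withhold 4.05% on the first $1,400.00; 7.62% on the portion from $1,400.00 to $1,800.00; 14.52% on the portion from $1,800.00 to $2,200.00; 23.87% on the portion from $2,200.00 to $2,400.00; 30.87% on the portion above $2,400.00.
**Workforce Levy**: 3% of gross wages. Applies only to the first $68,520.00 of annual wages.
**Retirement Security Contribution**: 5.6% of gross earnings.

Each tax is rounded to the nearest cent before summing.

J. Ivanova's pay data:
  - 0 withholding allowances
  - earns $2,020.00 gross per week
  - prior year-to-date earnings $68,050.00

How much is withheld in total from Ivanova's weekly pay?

Canton Income Tax: taxable = $2,020.00
  $87.18 + 14.52% × ($2,020.00 − $1,800.00) = $87.18 + 14.52% × $220.00 = $119.12
Workforce Levy: cap $68,520.00 − YTD $68,050.00 = $470.00 subject; 3% × $470.00 = $14.10
Retirement Security Contribution: 5.6% × $2,020.00 = $113.12
Total: $119.12 + $14.10 + $113.12 = $246.34

$246.34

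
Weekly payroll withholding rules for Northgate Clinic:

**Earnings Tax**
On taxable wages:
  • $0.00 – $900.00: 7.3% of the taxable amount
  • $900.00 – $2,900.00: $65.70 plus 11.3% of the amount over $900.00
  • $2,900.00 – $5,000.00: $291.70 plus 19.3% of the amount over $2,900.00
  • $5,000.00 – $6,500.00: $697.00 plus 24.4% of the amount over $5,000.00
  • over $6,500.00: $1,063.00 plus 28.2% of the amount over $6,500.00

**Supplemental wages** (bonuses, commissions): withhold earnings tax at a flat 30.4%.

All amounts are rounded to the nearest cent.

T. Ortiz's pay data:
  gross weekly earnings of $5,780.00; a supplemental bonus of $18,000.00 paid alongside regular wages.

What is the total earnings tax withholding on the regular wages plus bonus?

$6,359.32

Earnings Tax: taxable = $5,780.00
  $697.00 + 24.4% × ($5,780.00 − $5,000.00) = $697.00 + 24.4% × $780.00 = $887.32
Supplemental (30.4% flat on bonus): 30.4% × $18,000.00 = $5,472.00
Total earnings tax: $887.32 + $5,472.00 = $6,359.32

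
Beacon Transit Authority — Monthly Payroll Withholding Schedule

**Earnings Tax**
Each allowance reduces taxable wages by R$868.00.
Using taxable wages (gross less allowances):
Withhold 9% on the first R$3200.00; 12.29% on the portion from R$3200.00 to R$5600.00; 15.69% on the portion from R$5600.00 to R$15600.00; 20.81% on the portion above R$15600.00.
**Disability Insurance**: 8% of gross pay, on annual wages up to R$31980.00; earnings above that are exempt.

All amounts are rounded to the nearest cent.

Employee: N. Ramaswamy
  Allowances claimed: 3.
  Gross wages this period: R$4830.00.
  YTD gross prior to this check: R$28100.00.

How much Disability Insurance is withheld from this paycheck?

R$310.40

Disability Insurance: cap R$31980.00 − YTD R$28100.00 = R$3880.00 subject; 8% × R$3880.00 = R$310.40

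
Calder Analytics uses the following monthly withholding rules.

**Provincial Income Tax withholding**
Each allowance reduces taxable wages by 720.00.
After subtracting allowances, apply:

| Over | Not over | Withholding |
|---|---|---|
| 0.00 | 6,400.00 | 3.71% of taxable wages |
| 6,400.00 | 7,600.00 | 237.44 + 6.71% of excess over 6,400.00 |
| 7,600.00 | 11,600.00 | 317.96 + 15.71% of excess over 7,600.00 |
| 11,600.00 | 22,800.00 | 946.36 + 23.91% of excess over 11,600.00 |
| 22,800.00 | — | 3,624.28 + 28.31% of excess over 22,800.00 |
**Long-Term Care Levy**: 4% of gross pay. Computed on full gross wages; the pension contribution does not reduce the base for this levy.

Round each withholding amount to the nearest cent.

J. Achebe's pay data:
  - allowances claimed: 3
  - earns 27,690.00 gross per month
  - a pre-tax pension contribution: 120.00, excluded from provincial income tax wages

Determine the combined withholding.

Provincial Income Tax: taxable = 27,690.00 − 120.00 − 3×720.00 = 25,410.00
  3,624.28 + 28.31% × (25,410.00 − 22,800.00) = 3,624.28 + 28.31% × 2,610.00 = 4,363.17
Long-Term Care Levy: 4% × 27,690.00 = 1,107.60
Total: 4,363.17 + 1,107.60 = 5,470.77

5,470.77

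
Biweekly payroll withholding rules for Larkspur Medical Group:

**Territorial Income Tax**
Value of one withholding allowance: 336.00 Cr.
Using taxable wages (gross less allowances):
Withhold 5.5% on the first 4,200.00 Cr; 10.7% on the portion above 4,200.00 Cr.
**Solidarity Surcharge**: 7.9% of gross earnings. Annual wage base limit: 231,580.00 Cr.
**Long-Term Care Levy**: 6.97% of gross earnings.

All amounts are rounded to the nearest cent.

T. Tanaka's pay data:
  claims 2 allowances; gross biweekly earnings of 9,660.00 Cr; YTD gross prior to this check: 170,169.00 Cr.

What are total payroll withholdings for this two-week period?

2,179.76 Cr

Territorial Income Tax: taxable = 9,660.00 Cr − 2×336.00 Cr = 8,988.00 Cr
  231.00 Cr + 10.7% × (8,988.00 Cr − 4,200.00 Cr) = 231.00 Cr + 10.7% × 4,788.00 Cr = 743.32 Cr
Solidarity Surcharge: 7.9% × 9,660.00 Cr = 763.14 Cr
Long-Term Care Levy: 6.97% × 9,660.00 Cr = 673.30 Cr
Total: 743.32 Cr + 763.14 Cr + 673.30 Cr = 2,179.76 Cr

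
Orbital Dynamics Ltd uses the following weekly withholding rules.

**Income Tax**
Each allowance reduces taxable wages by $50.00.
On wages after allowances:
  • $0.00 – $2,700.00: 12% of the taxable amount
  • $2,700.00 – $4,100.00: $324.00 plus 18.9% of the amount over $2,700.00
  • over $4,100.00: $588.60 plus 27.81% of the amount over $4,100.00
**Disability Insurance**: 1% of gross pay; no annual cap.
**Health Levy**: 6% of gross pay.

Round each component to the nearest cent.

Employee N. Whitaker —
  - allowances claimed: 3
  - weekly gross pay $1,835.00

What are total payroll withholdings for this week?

Income Tax: taxable = $1,835.00 − 3×$50.00 = $1,685.00
  12% × $1,685.00 = $202.20
Disability Insurance: 1% × $1,835.00 = $18.35
Health Levy: 6% × $1,835.00 = $110.10
Total: $202.20 + $18.35 + $110.10 = $330.65

$330.65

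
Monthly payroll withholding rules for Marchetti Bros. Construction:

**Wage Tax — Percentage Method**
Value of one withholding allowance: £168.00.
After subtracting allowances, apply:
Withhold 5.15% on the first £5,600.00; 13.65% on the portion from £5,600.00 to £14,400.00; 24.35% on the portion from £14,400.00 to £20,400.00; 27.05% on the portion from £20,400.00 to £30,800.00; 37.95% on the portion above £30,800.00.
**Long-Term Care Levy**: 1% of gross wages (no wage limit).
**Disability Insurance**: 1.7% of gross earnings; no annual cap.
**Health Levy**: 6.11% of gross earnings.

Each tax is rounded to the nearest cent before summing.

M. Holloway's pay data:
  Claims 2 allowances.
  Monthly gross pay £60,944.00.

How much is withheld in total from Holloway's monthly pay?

Wage Tax: taxable = £60,944.00 − 2×£168.00 = £60,608.00
  £5,763.80 + 37.95% × (£60,608.00 − £30,800.00) = £5,763.80 + 37.95% × £29,808.00 = £17,075.94
Long-Term Care Levy: 1% × £60,944.00 = £609.44
Disability Insurance: 1.7% × £60,944.00 = £1,036.05
Health Levy: 6.11% × £60,944.00 = £3,723.68
Total: £17,075.94 + £609.44 + £1,036.05 + £3,723.68 = £22,445.11

£22,445.11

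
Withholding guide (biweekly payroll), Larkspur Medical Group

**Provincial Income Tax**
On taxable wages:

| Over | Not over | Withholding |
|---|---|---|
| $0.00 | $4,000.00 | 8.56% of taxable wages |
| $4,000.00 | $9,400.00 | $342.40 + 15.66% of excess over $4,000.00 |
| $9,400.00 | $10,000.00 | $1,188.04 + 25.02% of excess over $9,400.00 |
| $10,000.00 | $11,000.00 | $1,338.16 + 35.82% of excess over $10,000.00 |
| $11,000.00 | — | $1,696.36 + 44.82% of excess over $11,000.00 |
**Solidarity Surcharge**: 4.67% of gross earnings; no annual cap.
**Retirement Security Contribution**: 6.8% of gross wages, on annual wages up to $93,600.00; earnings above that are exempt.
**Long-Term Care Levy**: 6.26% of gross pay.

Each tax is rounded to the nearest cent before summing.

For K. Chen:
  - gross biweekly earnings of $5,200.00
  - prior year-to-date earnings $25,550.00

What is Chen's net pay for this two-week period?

Provincial Income Tax: taxable = $5,200.00
  $342.40 + 15.66% × ($5,200.00 − $4,000.00) = $342.40 + 15.66% × $1,200.00 = $530.32
Solidarity Surcharge: 4.67% × $5,200.00 = $242.84
Retirement Security Contribution: 6.8% × $5,200.00 = $353.60
Long-Term Care Levy: 6.26% × $5,200.00 = $325.52
Total withheld: $530.32 + $242.84 + $353.60 + $325.52 = $1,452.28
Net pay: $5,200.00 − $1,452.28 = $3,747.72

$3,747.72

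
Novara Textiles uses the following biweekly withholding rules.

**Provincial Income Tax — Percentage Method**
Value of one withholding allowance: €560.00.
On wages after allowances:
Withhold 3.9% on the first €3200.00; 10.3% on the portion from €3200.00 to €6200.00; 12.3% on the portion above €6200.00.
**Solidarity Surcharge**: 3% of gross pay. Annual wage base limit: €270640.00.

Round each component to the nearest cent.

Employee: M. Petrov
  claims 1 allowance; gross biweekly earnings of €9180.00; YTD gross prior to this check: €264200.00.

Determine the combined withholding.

€924.66

Provincial Income Tax: taxable = €9180.00 − 1×€560.00 = €8620.00
  €433.80 + 12.3% × (€8620.00 − €6200.00) = €433.80 + 12.3% × €2420.00 = €731.46
Solidarity Surcharge: cap €270640.00 − YTD €264200.00 = €6440.00 subject; 3% × €6440.00 = €193.20
Total: €731.46 + €193.20 = €924.66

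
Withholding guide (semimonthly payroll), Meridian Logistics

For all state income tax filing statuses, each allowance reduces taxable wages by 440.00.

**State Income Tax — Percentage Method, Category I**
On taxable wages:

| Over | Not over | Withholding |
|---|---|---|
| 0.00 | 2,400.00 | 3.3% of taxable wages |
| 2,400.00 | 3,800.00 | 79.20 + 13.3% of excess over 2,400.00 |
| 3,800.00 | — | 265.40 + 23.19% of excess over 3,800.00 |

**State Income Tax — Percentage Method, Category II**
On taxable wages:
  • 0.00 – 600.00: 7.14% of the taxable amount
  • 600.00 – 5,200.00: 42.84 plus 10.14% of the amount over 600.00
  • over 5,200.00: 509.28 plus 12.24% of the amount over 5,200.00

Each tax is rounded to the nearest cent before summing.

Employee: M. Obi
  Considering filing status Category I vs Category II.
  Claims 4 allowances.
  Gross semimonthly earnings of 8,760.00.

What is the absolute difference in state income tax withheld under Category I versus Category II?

277.88

State Income Tax (Category I): taxable = 8,760.00 − 4×440.00 = 7,000.00
  265.40 + 23.19% × (7,000.00 − 3,800.00) = 265.40 + 23.19% × 3,200.00 = 1,007.48
State Income Tax (Category II): taxable = 8,760.00 − 4×440.00 = 7,000.00
  509.28 + 12.24% × (7,000.00 − 5,200.00) = 509.28 + 12.24% × 1,800.00 = 729.60
Difference: |1,007.48 − 729.60| = 277.88 (higher under Category I)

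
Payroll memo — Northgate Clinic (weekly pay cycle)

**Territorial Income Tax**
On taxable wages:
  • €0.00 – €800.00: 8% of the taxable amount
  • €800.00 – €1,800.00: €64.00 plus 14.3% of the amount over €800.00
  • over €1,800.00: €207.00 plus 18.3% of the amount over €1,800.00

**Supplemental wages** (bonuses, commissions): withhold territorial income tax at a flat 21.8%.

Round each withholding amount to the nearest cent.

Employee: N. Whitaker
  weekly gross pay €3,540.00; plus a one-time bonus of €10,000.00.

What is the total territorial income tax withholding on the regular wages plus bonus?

€2,705.42

Territorial Income Tax: taxable = €3,540.00
  €207.00 + 18.3% × (€3,540.00 − €1,800.00) = €207.00 + 18.3% × €1,740.00 = €525.42
Supplemental (21.8% flat on bonus): 21.8% × €10,000.00 = €2,180.00
Total territorial income tax: €525.42 + €2,180.00 = €2,705.42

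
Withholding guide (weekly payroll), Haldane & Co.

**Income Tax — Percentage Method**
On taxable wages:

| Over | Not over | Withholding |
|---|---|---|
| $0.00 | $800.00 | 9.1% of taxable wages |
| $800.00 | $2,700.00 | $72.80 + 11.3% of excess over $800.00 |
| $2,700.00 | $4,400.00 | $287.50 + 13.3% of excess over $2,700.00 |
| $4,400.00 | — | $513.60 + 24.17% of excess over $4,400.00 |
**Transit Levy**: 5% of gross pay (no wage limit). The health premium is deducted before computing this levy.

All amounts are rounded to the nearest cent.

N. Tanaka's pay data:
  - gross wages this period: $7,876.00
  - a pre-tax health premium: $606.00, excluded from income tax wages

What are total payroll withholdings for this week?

$1,570.78

Income Tax: taxable = $7,876.00 − $606.00 = $7,270.00
  $513.60 + 24.17% × ($7,270.00 − $4,400.00) = $513.60 + 24.17% × $2,870.00 = $1,207.28
Transit Levy: 5% × $7,270.00 = $363.50
Total: $1,207.28 + $363.50 = $1,570.78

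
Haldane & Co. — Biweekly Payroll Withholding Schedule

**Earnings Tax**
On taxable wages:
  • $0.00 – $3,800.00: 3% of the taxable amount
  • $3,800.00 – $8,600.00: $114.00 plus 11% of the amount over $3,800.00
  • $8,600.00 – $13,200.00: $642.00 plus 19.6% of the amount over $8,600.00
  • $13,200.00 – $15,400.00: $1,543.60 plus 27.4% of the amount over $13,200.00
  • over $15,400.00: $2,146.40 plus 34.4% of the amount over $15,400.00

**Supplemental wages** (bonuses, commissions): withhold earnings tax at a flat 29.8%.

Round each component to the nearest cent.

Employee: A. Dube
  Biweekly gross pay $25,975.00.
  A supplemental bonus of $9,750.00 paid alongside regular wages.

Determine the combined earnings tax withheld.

Earnings Tax: taxable = $25,975.00
  $2,146.40 + 34.4% × ($25,975.00 − $15,400.00) = $2,146.40 + 34.4% × $10,575.00 = $5,784.20
Supplemental (29.8% flat on bonus): 29.8% × $9,750.00 = $2,905.50
Total earnings tax: $5,784.20 + $2,905.50 = $8,689.70

$8,689.70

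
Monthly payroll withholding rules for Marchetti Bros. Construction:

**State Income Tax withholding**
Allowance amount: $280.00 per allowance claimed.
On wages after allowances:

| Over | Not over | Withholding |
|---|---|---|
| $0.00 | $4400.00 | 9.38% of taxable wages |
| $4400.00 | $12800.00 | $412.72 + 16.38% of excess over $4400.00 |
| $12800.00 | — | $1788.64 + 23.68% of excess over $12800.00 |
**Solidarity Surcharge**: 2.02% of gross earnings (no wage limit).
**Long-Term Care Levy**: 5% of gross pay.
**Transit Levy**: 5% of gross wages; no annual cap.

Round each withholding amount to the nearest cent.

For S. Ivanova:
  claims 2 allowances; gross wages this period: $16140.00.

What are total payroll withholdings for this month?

State Income Tax: taxable = $16140.00 − 2×$280.00 = $15580.00
  $1788.64 + 23.68% × ($15580.00 − $12800.00) = $1788.64 + 23.68% × $2780.00 = $2446.94
Solidarity Surcharge: 2.02% × $16140.00 = $326.03
Long-Term Care Levy: 5% × $16140.00 = $807.00
Transit Levy: 5% × $16140.00 = $807.00
Total: $2446.94 + $326.03 + $807.00 + $807.00 = $4386.97

$4386.97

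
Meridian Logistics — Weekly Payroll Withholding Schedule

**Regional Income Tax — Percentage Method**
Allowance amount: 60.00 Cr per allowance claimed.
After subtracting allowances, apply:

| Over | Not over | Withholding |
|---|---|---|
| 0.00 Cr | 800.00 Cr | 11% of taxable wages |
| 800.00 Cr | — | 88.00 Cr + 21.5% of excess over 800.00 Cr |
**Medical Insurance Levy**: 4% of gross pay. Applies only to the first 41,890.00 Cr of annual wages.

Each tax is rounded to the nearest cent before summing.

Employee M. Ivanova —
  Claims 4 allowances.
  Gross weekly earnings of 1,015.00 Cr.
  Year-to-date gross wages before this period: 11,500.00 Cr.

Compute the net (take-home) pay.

889.15 Cr

Regional Income Tax: taxable = 1,015.00 Cr − 4×60.00 Cr = 775.00 Cr
  11% × 775.00 Cr = 85.25 Cr
Medical Insurance Levy: 4% × 1,015.00 Cr = 40.60 Cr
Total withheld: 85.25 Cr + 40.60 Cr = 125.85 Cr
Net pay: 1,015.00 Cr − 125.85 Cr = 889.15 Cr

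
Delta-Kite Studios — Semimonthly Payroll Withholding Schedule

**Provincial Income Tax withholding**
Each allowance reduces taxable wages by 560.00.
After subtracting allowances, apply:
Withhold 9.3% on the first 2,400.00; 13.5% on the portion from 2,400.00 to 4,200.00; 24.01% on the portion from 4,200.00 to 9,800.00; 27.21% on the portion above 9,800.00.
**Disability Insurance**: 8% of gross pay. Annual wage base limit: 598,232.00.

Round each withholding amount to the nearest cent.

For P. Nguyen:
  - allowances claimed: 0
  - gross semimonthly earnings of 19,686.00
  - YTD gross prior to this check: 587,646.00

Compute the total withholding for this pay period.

5,347.62

Provincial Income Tax: taxable = 19,686.00
  1,810.76 + 27.21% × (19,686.00 − 9,800.00) = 1,810.76 + 27.21% × 9,886.00 = 4,500.74
Disability Insurance: cap 598,232.00 − YTD 587,646.00 = 10,586.00 subject; 8% × 10,586.00 = 846.88
Total: 4,500.74 + 846.88 = 5,347.62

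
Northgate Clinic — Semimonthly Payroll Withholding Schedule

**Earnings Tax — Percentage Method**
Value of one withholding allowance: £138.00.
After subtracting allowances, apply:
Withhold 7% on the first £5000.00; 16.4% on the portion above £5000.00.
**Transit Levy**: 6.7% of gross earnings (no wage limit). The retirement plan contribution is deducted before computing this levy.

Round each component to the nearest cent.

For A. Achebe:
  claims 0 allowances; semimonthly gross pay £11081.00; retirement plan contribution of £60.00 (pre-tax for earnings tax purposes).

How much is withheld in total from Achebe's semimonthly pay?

£2075.85

Earnings Tax: taxable = £11081.00 − £60.00 = £11021.00
  £350.00 + 16.4% × (£11021.00 − £5000.00) = £350.00 + 16.4% × £6021.00 = £1337.44
Transit Levy: 6.7% × £11021.00 = £738.41
Total: £1337.44 + £738.41 = £2075.85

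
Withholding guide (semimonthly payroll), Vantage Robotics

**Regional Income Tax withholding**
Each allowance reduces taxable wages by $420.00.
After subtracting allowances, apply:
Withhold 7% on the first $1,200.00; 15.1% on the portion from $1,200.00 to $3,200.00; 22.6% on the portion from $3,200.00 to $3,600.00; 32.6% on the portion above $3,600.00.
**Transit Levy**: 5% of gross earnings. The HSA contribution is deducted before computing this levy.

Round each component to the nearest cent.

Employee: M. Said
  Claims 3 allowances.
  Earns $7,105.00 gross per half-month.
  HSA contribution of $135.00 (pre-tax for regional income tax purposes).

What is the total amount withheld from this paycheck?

$1,512.76

Regional Income Tax: taxable = $7,105.00 − $135.00 − 3×$420.00 = $5,710.00
  $476.40 + 32.6% × ($5,710.00 − $3,600.00) = $476.40 + 32.6% × $2,110.00 = $1,164.26
Transit Levy: 5% × $6,970.00 = $348.50
Total: $1,164.26 + $348.50 = $1,512.76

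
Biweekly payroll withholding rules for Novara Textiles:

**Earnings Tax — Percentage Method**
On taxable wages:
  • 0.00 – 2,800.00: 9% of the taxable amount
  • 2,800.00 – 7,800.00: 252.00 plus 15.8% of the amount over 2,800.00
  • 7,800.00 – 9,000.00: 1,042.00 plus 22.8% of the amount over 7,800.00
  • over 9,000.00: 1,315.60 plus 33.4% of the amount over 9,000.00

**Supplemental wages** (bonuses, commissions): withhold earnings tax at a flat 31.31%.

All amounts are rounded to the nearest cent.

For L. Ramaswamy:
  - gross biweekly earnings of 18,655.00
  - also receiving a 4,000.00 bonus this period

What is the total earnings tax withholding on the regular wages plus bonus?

Earnings Tax: taxable = 18,655.00
  1,315.60 + 33.4% × (18,655.00 − 9,000.00) = 1,315.60 + 33.4% × 9,655.00 = 4,540.37
Supplemental (31.31% flat on bonus): 31.31% × 4,000.00 = 1,252.40
Total earnings tax: 4,540.37 + 1,252.40 = 5,792.77

5,792.77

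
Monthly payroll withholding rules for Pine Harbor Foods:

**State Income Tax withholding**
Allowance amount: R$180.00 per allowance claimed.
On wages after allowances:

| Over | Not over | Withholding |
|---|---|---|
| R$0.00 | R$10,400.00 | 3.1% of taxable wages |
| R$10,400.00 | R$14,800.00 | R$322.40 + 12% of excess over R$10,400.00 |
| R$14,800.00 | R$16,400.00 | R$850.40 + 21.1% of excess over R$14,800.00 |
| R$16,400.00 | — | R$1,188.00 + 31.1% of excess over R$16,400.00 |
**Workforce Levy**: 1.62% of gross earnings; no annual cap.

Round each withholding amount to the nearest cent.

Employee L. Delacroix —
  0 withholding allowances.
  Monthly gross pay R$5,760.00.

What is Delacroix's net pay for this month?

State Income Tax: taxable = R$5,760.00
  3.1% × R$5,760.00 = R$178.56
Workforce Levy: 1.62% × R$5,760.00 = R$93.31
Total withheld: R$178.56 + R$93.31 = R$271.87
Net pay: R$5,760.00 − R$271.87 = R$5,488.13

R$5,488.13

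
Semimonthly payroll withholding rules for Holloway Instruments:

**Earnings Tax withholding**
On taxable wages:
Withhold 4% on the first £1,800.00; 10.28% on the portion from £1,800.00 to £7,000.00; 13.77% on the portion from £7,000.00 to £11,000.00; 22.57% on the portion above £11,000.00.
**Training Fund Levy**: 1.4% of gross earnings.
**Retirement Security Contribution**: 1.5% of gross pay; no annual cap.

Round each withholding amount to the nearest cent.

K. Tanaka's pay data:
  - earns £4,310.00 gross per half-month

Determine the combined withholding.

Earnings Tax: taxable = £4,310.00
  £72.00 + 10.28% × (£4,310.00 − £1,800.00) = £72.00 + 10.28% × £2,510.00 = £330.03
Training Fund Levy: 1.4% × £4,310.00 = £60.34
Retirement Security Contribution: 1.5% × £4,310.00 = £64.65
Total: £330.03 + £60.34 + £64.65 = £455.02

£455.02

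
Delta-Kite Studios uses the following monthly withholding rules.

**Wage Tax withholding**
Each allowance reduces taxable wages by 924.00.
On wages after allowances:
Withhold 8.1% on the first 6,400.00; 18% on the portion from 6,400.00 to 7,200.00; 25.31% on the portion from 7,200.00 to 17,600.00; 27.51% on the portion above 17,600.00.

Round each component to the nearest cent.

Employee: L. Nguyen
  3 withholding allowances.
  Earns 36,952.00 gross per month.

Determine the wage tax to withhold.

7,855.80

Wage Tax: taxable = 36,952.00 − 3×924.00 = 34,180.00
  3,294.64 + 27.51% × (34,180.00 − 17,600.00) = 3,294.64 + 27.51% × 16,580.00 = 7,855.80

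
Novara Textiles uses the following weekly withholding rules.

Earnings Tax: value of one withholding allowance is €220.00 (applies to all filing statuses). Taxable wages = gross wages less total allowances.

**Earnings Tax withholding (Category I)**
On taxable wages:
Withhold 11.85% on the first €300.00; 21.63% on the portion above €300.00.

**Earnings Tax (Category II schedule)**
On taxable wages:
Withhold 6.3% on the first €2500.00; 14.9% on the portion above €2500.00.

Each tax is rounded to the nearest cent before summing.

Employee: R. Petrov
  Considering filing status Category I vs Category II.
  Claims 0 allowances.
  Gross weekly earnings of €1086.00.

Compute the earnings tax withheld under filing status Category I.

Earnings Tax (Category I): taxable = €1086.00
  €35.55 + 21.63% × (€1086.00 − €300.00) = €35.55 + 21.63% × €786.00 = €205.56

€205.56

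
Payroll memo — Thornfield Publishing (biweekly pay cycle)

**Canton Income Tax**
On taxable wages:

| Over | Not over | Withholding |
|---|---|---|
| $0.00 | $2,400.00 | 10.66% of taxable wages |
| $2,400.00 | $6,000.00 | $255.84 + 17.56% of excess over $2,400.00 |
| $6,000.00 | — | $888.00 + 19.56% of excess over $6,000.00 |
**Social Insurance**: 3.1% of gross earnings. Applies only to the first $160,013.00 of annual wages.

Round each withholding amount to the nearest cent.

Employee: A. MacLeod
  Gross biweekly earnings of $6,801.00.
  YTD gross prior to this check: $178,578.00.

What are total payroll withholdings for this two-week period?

Canton Income Tax: taxable = $6,801.00
  $888.00 + 19.56% × ($6,801.00 − $6,000.00) = $888.00 + 19.56% × $801.00 = $1,044.68
Social Insurance: YTD $178,578.00 ≥ cap $160,013.00 → $0.00
Total: $1,044.68 + $0.00 = $1,044.68

$1,044.68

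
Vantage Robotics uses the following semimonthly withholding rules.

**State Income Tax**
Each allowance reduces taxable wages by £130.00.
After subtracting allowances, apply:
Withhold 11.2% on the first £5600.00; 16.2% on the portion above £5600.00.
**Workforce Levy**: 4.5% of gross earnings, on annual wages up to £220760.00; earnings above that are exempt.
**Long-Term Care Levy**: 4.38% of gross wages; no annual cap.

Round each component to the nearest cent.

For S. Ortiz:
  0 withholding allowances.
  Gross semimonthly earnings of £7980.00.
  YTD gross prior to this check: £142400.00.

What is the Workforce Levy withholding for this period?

Workforce Levy: 4.5% × £7980.00 = £359.10

£359.10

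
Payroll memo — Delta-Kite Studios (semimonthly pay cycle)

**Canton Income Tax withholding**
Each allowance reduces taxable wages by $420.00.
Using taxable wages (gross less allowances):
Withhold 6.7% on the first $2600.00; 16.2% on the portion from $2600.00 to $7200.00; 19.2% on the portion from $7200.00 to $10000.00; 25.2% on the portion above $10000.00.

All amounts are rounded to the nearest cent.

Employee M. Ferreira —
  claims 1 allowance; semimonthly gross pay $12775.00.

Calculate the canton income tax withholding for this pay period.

$2050.46

Canton Income Tax: taxable = $12775.00 − 1×$420.00 = $12355.00
  $1457.00 + 25.2% × ($12355.00 − $10000.00) = $1457.00 + 25.2% × $2355.00 = $2050.46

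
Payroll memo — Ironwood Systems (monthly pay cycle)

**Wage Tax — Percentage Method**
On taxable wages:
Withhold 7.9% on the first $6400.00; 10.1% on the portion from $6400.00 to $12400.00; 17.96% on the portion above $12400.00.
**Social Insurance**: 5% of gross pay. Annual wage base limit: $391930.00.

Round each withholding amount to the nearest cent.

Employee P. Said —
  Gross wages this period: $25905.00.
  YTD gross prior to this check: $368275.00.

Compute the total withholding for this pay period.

Wage Tax: taxable = $25905.00
  $1111.60 + 17.96% × ($25905.00 − $12400.00) = $1111.60 + 17.96% × $13505.00 = $3537.10
Social Insurance: cap $391930.00 − YTD $368275.00 = $23655.00 subject; 5% × $23655.00 = $1182.75
Total: $3537.10 + $1182.75 = $4719.85

$4719.85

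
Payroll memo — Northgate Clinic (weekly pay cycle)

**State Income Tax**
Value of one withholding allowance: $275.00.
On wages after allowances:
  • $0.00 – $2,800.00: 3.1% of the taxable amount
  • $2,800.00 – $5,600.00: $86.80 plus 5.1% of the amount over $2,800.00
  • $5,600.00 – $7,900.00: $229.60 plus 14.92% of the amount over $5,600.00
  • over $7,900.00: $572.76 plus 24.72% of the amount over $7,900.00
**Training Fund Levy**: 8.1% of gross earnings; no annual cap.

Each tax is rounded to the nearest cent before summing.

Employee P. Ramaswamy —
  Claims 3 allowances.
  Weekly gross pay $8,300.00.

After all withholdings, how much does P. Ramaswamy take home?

$7,118.35

State Income Tax: taxable = $8,300.00 − 3×$275.00 = $7,475.00
  $229.60 + 14.92% × ($7,475.00 − $5,600.00) = $229.60 + 14.92% × $1,875.00 = $509.35
Training Fund Levy: 8.1% × $8,300.00 = $672.30
Total withheld: $509.35 + $672.30 = $1,181.65
Net pay: $8,300.00 − $1,181.65 = $7,118.35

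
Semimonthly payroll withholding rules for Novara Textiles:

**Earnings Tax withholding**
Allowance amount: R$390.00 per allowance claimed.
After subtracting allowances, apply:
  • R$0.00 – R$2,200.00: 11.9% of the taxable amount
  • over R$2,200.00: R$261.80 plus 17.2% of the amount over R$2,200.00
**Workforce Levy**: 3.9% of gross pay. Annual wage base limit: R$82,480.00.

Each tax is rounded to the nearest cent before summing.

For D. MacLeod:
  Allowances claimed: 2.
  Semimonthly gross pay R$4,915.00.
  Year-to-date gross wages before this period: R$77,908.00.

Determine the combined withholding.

R$772.93

Earnings Tax: taxable = R$4,915.00 − 2×R$390.00 = R$4,135.00
  R$261.80 + 17.2% × (R$4,135.00 − R$2,200.00) = R$261.80 + 17.2% × R$1,935.00 = R$594.62
Workforce Levy: cap R$82,480.00 − YTD R$77,908.00 = R$4,572.00 subject; 3.9% × R$4,572.00 = R$178.31
Total: R$594.62 + R$178.31 = R$772.93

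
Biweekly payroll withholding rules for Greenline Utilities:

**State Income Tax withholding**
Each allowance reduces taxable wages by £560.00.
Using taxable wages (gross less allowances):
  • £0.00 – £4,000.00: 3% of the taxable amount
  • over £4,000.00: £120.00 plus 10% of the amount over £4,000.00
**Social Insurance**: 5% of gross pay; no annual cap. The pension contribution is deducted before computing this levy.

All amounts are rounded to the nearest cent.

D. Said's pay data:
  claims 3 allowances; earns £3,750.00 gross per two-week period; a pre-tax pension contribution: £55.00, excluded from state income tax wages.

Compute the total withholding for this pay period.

£245.20

State Income Tax: taxable = £3,750.00 − £55.00 − 3×£560.00 = £2,015.00
  3% × £2,015.00 = £60.45
Social Insurance: 5% × £3,695.00 = £184.75
Total: £60.45 + £184.75 = £245.20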